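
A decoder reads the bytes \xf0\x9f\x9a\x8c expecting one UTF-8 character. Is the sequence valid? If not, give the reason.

Leading byte 0xF0 = 11110000 → 4-byte form.
Continuation bytes 0x9F=10011111, 0x9A=10011010, 0x8C=10001100 all match 10xxxxxx.
Decoded value 0x1F68C is ≥ 0x10000 (shortest form) and not a surrogate.

valid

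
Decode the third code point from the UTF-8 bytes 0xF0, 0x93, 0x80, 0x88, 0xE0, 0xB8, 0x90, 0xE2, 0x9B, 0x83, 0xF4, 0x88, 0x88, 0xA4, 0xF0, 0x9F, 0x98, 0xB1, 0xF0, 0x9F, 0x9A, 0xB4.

Offset 0: leading byte 0xF0 = 11110000 → 4-byte char #1 = F0 93 80 88.
Offset 4: leading byte 0xE0 = 11100000 → 3-byte char #2 = E0 B8 90.
Offset 7: leading byte 0xE2 = 11100010 → 3-byte char #3 = E2 9B 83.
Leading byte 0xE2 = 11100010 matches 1110xxxx → 3-byte sequence.
Byte 1: 0xE2 = 11100010, payload 0010 (4 bits).
Byte 2: 0x9B = 10011011 (10xxxxxx ✓), payload 011011.
Byte 3: 0x83 = 10000011 (10xxxxxx ✓), payload 000011.
Concatenate: 0010011011000011 = 0x26C3 (16 bits → U+26C3).

U+26C3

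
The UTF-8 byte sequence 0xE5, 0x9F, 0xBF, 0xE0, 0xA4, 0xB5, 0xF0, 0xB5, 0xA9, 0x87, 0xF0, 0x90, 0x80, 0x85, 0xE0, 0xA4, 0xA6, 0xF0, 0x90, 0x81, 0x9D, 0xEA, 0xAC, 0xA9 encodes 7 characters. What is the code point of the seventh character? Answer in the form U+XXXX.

Offset 0: leading byte 0xE5 = 11100101 → 3-byte char #1 = E5 9F BF.
Offset 3: leading byte 0xE0 = 11100000 → 3-byte char #2 = E0 A4 B5.
Offset 6: leading byte 0xF0 = 11110000 → 4-byte char #3 = F0 B5 A9 87.
Offset 10: leading byte 0xF0 = 11110000 → 4-byte char #4 = F0 90 80 85.
Offset 14: leading byte 0xE0 = 11100000 → 3-byte char #5 = E0 A4 A6.
Offset 17: leading byte 0xF0 = 11110000 → 4-byte char #6 = F0 90 81 9D.
Offset 21: leading byte 0xEA = 11101010 → 3-byte char #7 = EA AC A9.
Leading byte 0xEA = 11101010 matches 1110xxxx → 3-byte sequence.
Byte 1: 0xEA = 11101010, payload 1010 (4 bits).
Byte 2: 0xAC = 10101100 (10xxxxxx ✓), payload 101100.
Byte 3: 0xA9 = 10101001 (10xxxxxx ✓), payload 101001.
Concatenate: 1010101100101001 = 0xAB29 (16 bits → U+AB29).

U+AB29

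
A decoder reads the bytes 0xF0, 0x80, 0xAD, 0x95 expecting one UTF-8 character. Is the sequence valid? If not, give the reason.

invalid (overlong encoding)

Leading byte 0xF0 = 11110000 → 4-byte form.
Continuation bytes all match 10xxxxxx. Payload decodes to 0xB55.
But 0xB55 < 0x10000, the minimum for a 4-byte sequence — this is an overlong encoding.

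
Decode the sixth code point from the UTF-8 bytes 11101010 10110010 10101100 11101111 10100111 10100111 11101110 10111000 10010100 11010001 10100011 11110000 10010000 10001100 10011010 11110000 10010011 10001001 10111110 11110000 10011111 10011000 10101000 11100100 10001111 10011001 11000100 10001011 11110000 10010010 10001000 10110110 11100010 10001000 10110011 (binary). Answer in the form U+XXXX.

Offset 0: leading byte 0xEA = 11101010 → 3-byte char #1 = EA B2 AC.
Offset 3: leading byte 0xEF = 11101111 → 3-byte char #2 = EF A7 A7.
Offset 6: leading byte 0xEE = 11101110 → 3-byte char #3 = EE B8 94.
Offset 9: leading byte 0xD1 = 11010001 → 2-byte char #4 = D1 A3.
Offset 11: leading byte 0xF0 = 11110000 → 4-byte char #5 = F0 90 8C 9A.
Offset 15: leading byte 0xF0 = 11110000 → 4-byte char #6 = F0 93 89 BE.
Leading byte 0xF0 = 11110000 matches 11110xxx → 4-byte sequence.
Byte 1: 0xF0 = 11110000, payload 000 (3 bits).
Byte 2: 0x93 = 10010011 (10xxxxxx ✓), payload 010011.
Byte 3: 0x89 = 10001001 (10xxxxxx ✓), payload 001001.
Byte 4: 0xBE = 10111110 (10xxxxxx ✓), payload 111110.
Concatenate: 000010011001001111110 = 0x1327E (21 bits → U+1327E).

U+1327E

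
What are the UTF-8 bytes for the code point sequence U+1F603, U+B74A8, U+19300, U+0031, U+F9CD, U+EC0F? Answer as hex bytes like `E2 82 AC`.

F0 9F 98 83 F2 B7 92 A8 F0 99 8C 80 31 EF A7 8D EE B0 8F

U+1F603: 4-byte form → F0 9F 98 83.
U+B74A8: 4-byte form → F2 B7 92 A8.
U+19300: 4-byte form → F0 99 8C 80.
U+0031: 1-byte form → 31.
U+F9CD: 3-byte form → EF A7 8D.
U+EC0F: 3-byte form → EE B0 8F.
Concatenated (19 bytes): F0 9F 98 83 F2 B7 92 A8 F0 99 8C 80 31 EF A7 8D EE B0 8F.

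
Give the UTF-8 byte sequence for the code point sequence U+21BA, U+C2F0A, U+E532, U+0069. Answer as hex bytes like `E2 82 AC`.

U+21BA: 3-byte form → E2 86 BA.
U+C2F0A: 4-byte form → F3 82 BC 8A.
U+E532: 3-byte form → EE 94 B2.
U+0069: 1-byte form → 69.
Concatenated (11 bytes): E2 86 BA F3 82 BC 8A EE 94 B2 69.

E2 86 BA F3 82 BC 8A EE 94 B2 69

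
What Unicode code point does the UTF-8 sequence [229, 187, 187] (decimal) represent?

Leading byte 0xE5 = 11100101 matches 1110xxxx → 3-byte sequence.
Byte 1: 0xE5 = 11100101, payload 0101 (4 bits).
Byte 2: 0xBB = 10111011 (10xxxxxx ✓), payload 111011.
Byte 3: 0xBB = 10111011 (10xxxxxx ✓), payload 111011.
Concatenate: 0101111011111011 = 0x5EFB (16 bits → U+5EFB).

U+5EFB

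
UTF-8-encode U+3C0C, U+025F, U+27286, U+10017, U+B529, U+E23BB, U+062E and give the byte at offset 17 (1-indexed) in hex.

1-indexed offset 17 is 0-indexed offset 16.
U+3C0C → 3-byte form E3 B0 8C at offsets 0–2.
U+025F → 2-byte form C9 9F at offsets 3–4.
U+27286 → 4-byte form F0 A7 8A 86 at offsets 5–8.
U+10017 → 4-byte form F0 90 80 97 at offsets 9–12.
U+B529 → 3-byte form EB 94 A9 at offsets 13–15.
U+E23BB → 4-byte form F3 A2 8E BB at offsets 16–19.
Offset 16 falls in char 6's range; it's byte 1 of F3 A2 8E BB = 0xF3.

0xF3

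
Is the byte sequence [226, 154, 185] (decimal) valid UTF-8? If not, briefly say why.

Leading byte 0xE2 = 11100010 → 3-byte form.
Continuation bytes 0x9A=10011010, 0xB9=10111001 all match 10xxxxxx.
Decoded value 0x26B9 is ≥ 0x800 (shortest form) and not a surrogate.

valid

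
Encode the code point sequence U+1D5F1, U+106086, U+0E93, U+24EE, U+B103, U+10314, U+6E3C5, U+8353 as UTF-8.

F0 9D 97 B1 F4 86 82 86 E0 BA 93 E2 93 AE EB 84 83 F0 90 8C 94 F1 AE 8F 85 E8 8D 93

U+1D5F1: 4-byte form → F0 9D 97 B1.
U+106086: 4-byte form → F4 86 82 86.
U+0E93: 3-byte form → E0 BA 93.
U+24EE: 3-byte form → E2 93 AE.
U+B103: 3-byte form → EB 84 83.
U+10314: 4-byte form → F0 90 8C 94.
U+6E3C5: 4-byte form → F1 AE 8F 85.
U+8353: 3-byte form → E8 8D 93.
Concatenated (28 bytes): F0 9D 97 B1 F4 86 82 86 E0 BA 93 E2 93 AE EB 84 83 F0 90 8C 94 F1 AE 8F 85 E8 8D 93.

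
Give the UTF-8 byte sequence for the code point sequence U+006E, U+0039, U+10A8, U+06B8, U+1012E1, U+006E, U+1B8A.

6E 39 E1 82 A8 DA B8 F4 81 8B A1 6E E1 AE 8A

U+006E: 1-byte form → 6E.
U+0039: 1-byte form → 39.
U+10A8: 3-byte form → E1 82 A8.
U+06B8: 2-byte form → DA B8.
U+1012E1: 4-byte form → F4 81 8B A1.
U+006E: 1-byte form → 6E.
U+1B8A: 3-byte form → E1 AE 8A.
Concatenated (15 bytes): 6E 39 E1 82 A8 DA B8 F4 81 8B A1 6E E1 AE 8A.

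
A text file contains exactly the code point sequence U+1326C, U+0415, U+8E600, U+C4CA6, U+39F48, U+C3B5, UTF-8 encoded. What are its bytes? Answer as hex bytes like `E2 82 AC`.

F0 93 89 AC D0 95 F2 8E 98 80 F3 84 B2 A6 F0 B9 BD 88 EC 8E B5

U+1326C: 4-byte form → F0 93 89 AC.
U+0415: 2-byte form → D0 95.
U+8E600: 4-byte form → F2 8E 98 80.
U+C4CA6: 4-byte form → F3 84 B2 A6.
U+39F48: 4-byte form → F0 B9 BD 88.
U+C3B5: 3-byte form → EC 8E B5.
Concatenated (21 bytes): F0 93 89 AC D0 95 F2 8E 98 80 F3 84 B2 A6 F0 B9 BD 88 EC 8E B5.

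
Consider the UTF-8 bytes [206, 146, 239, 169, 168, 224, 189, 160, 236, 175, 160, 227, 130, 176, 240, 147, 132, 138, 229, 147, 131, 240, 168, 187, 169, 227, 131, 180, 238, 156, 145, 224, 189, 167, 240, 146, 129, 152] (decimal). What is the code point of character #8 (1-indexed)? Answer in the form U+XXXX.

Offset 0: leading byte 0xCE = 11001110 → 2-byte char #1 = CE 92.
Offset 2: leading byte 0xEF = 11101111 → 3-byte char #2 = EF A9 A8.
Offset 5: leading byte 0xE0 = 11100000 → 3-byte char #3 = E0 BD A0.
Offset 8: leading byte 0xEC = 11101100 → 3-byte char #4 = EC AF A0.
Offset 11: leading byte 0xE3 = 11100011 → 3-byte char #5 = E3 82 B0.
Offset 14: leading byte 0xF0 = 11110000 → 4-byte char #6 = F0 93 84 8A.
Offset 18: leading byte 0xE5 = 11100101 → 3-byte char #7 = E5 93 83.
Offset 21: leading byte 0xF0 = 11110000 → 4-byte char #8 = F0 A8 BB A9.
Leading byte 0xF0 = 11110000 matches 11110xxx → 4-byte sequence.
Byte 1: 0xF0 = 11110000, payload 000 (3 bits).
Byte 2: 0xA8 = 10101000 (10xxxxxx ✓), payload 101000.
Byte 3: 0xBB = 10111011 (10xxxxxx ✓), payload 111011.
Byte 4: 0xA9 = 10101001 (10xxxxxx ✓), payload 101001.
Concatenate: 000101000111011101001 = 0x28EE9 (21 bits → U+28EE9).

U+28EE9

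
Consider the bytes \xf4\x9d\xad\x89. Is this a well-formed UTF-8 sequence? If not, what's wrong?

Leading byte 0xF4 = 11110100 → 4-byte form.
Payload = 0x11DB49, which exceeds U+10FFFF, the maximum Unicode code point. (Leading bytes F5–FF, or F4 followed by ≥ 0x90, are invalid.)

invalid (encodes a value above U+10FFFF)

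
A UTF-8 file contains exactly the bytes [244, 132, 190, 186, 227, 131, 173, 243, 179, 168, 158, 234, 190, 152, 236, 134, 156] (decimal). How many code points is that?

5

Byte at offset 0: 0xF4 = 11110100 → 4-byte char (#1). Advance 4.
Byte at offset 4: 0xE3 = 11100011 → 3-byte char (#2). Advance 3.
Byte at offset 7: 0xF3 = 11110011 → 4-byte char (#3). Advance 4.
Byte at offset 11: 0xEA = 11101010 → 3-byte char (#4). Advance 3.
Byte at offset 14: 0xEC = 11101100 → 3-byte char (#5). Advance 3.
Reached end at offset 17 after 5 code points.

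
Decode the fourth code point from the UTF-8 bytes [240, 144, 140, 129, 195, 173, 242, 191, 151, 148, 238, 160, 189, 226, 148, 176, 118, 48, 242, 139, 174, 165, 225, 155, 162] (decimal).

Offset 0: leading byte 0xF0 = 11110000 → 4-byte char #1 = F0 90 8C 81.
Offset 4: leading byte 0xC3 = 11000011 → 2-byte char #2 = C3 AD.
Offset 6: leading byte 0xF2 = 11110010 → 4-byte char #3 = F2 BF 97 94.
Offset 10: leading byte 0xEE = 11101110 → 3-byte char #4 = EE A0 BD.
Leading byte 0xEE = 11101110 matches 1110xxxx → 3-byte sequence.
Byte 1: 0xEE = 11101110, payload 1110 (4 bits).
Byte 2: 0xA0 = 10100000 (10xxxxxx ✓), payload 100000.
Byte 3: 0xBD = 10111101 (10xxxxxx ✓), payload 111101.
Concatenate: 1110100000111101 = 0xE83D (16 bits → U+E83D).

U+E83D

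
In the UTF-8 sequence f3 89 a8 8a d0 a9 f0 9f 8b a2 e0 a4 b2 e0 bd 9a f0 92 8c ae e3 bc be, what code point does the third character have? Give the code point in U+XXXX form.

Offset 0: leading byte 0xF3 = 11110011 → 4-byte char #1 = F3 89 A8 8A.
Offset 4: leading byte 0xD0 = 11010000 → 2-byte char #2 = D0 A9.
Offset 6: leading byte 0xF0 = 11110000 → 4-byte char #3 = F0 9F 8B A2.
Leading byte 0xF0 = 11110000 matches 11110xxx → 4-byte sequence.
Byte 1: 0xF0 = 11110000, payload 000 (3 bits).
Byte 2: 0x9F = 10011111 (10xxxxxx ✓), payload 011111.
Byte 3: 0x8B = 10001011 (10xxxxxx ✓), payload 001011.
Byte 4: 0xA2 = 10100010 (10xxxxxx ✓), payload 100010.
Concatenate: 000011111001011100010 = 0x1F2E2 (21 bits → U+1F2E2).

U+1F2E2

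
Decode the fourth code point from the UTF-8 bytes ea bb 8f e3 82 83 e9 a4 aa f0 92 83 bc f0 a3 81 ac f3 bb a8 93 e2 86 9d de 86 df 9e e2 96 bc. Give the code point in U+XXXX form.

U+120FC

Offset 0: leading byte 0xEA = 11101010 → 3-byte char #1 = EA BB 8F.
Offset 3: leading byte 0xE3 = 11100011 → 3-byte char #2 = E3 82 83.
Offset 6: leading byte 0xE9 = 11101001 → 3-byte char #3 = E9 A4 AA.
Offset 9: leading byte 0xF0 = 11110000 → 4-byte char #4 = F0 92 83 BC.
Leading byte 0xF0 = 11110000 matches 11110xxx → 4-byte sequence.
Byte 1: 0xF0 = 11110000, payload 000 (3 bits).
Byte 2: 0x92 = 10010010 (10xxxxxx ✓), payload 010010.
Byte 3: 0x83 = 10000011 (10xxxxxx ✓), payload 000011.
Byte 4: 0xBC = 10111100 (10xxxxxx ✓), payload 111100.
Concatenate: 000010010000011111100 = 0x120FC (21 bits → U+120FC).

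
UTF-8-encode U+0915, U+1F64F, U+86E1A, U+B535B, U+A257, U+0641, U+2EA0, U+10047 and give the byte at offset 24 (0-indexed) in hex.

0x90

U+0915 → 3-byte form E0 A4 95 at offsets 0–2.
U+1F64F → 4-byte form F0 9F 99 8F at offsets 3–6.
U+86E1A → 4-byte form F2 86 B8 9A at offsets 7–10.
U+B535B → 4-byte form F2 B5 8D 9B at offsets 11–14.
U+A257 → 3-byte form EA 89 97 at offsets 15–17.
U+0641 → 2-byte form D9 81 at offsets 18–19.
U+2EA0 → 3-byte form E2 BA A0 at offsets 20–22.
U+10047 → 4-byte form F0 90 81 87 at offsets 23–26.
Offset 24 falls in char 8's range; it's byte 2 of F0 90 81 87 = 0x90.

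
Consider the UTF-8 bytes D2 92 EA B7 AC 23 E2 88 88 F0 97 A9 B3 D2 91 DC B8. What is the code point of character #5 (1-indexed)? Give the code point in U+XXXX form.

U+17A73

Offset 0: leading byte 0xD2 = 11010010 → 2-byte char #1 = D2 92.
Offset 2: leading byte 0xEA = 11101010 → 3-byte char #2 = EA B7 AC.
Offset 5: leading byte 0x23 = 00100011 → 1-byte char #3 = 23.
Offset 6: leading byte 0xE2 = 11100010 → 3-byte char #4 = E2 88 88.
Offset 9: leading byte 0xF0 = 11110000 → 4-byte char #5 = F0 97 A9 B3.
Leading byte 0xF0 = 11110000 matches 11110xxx → 4-byte sequence.
Byte 1: 0xF0 = 11110000, payload 000 (3 bits).
Byte 2: 0x97 = 10010111 (10xxxxxx ✓), payload 010111.
Byte 3: 0xA9 = 10101001 (10xxxxxx ✓), payload 101001.
Byte 4: 0xB3 = 10110011 (10xxxxxx ✓), payload 110011.
Concatenate: 000010111101001110011 = 0x17A73 (21 bits → U+17A73).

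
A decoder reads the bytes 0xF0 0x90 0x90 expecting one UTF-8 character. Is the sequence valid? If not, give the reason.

Leading byte 0xF0 = 11110000 → 4-byte form, but only 3 bytes are present.

invalid (sequence truncated)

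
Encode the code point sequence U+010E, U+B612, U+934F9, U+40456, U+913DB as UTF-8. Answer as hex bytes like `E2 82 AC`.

C4 8E EB 98 92 F2 93 93 B9 F1 80 91 96 F2 91 8F 9B

U+010E: 2-byte form → C4 8E.
U+B612: 3-byte form → EB 98 92.
U+934F9: 4-byte form → F2 93 93 B9.
U+40456: 4-byte form → F1 80 91 96.
U+913DB: 4-byte form → F2 91 8F 9B.
Concatenated (17 bytes): C4 8E EB 98 92 F2 93 93 B9 F1 80 91 96 F2 91 8F 9B.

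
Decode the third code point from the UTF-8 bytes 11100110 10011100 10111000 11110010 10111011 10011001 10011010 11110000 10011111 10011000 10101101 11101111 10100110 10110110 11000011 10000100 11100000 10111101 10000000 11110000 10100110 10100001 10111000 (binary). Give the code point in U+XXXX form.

Offset 0: leading byte 0xE6 = 11100110 → 3-byte char #1 = E6 9C B8.
Offset 3: leading byte 0xF2 = 11110010 → 4-byte char #2 = F2 BB 99 9A.
Offset 7: leading byte 0xF0 = 11110000 → 4-byte char #3 = F0 9F 98 AD.
Leading byte 0xF0 = 11110000 matches 11110xxx → 4-byte sequence.
Byte 1: 0xF0 = 11110000, payload 000 (3 bits).
Byte 2: 0x9F = 10011111 (10xxxxxx ✓), payload 011111.
Byte 3: 0x98 = 10011000 (10xxxxxx ✓), payload 011000.
Byte 4: 0xAD = 10101101 (10xxxxxx ✓), payload 101101.
Concatenate: 000011111011000101101 = 0x1F62D (21 bits → U+1F62D).

U+1F62D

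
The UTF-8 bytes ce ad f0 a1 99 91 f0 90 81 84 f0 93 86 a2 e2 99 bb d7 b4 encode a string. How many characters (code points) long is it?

Byte at offset 0: 0xCE = 11001110 → 2-byte char (#1). Advance 2.
Byte at offset 2: 0xF0 = 11110000 → 4-byte char (#2). Advance 4.
Byte at offset 6: 0xF0 = 11110000 → 4-byte char (#3). Advance 4.
Byte at offset 10: 0xF0 = 11110000 → 4-byte char (#4). Advance 4.
Byte at offset 14: 0xE2 = 11100010 → 3-byte char (#5). Advance 3.
Byte at offset 17: 0xD7 = 11010111 → 2-byte char (#6). Advance 2.
Reached end at offset 19 after 6 code points.

6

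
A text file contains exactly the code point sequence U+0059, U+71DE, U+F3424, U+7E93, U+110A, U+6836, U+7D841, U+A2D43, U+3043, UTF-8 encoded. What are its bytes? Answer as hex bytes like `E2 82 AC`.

59 E7 87 9E F3 B3 90 A4 E7 BA 93 E1 84 8A E6 A0 B6 F1 BD A1 81 F2 A2 B5 83 E3 81 83

U+0059: 1-byte form → 59.
U+71DE: 3-byte form → E7 87 9E.
U+F3424: 4-byte form → F3 B3 90 A4.
U+7E93: 3-byte form → E7 BA 93.
U+110A: 3-byte form → E1 84 8A.
U+6836: 3-byte form → E6 A0 B6.
U+7D841: 4-byte form → F1 BD A1 81.
U+A2D43: 4-byte form → F2 A2 B5 83.
U+3043: 3-byte form → E3 81 83.
Concatenated (28 bytes): 59 E7 87 9E F3 B3 90 A4 E7 BA 93 E1 84 8A E6 A0 B6 F1 BD A1 81 F2 A2 B5 83 E3 81 83.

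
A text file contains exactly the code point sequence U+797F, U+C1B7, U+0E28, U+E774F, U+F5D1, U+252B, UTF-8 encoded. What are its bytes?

E7 A5 BF EC 86 B7 E0 B8 A8 F3 A7 9D 8F EF 97 91 E2 94 AB

U+797F: 3-byte form → E7 A5 BF.
U+C1B7: 3-byte form → EC 86 B7.
U+0E28: 3-byte form → E0 B8 A8.
U+E774F: 4-byte form → F3 A7 9D 8F.
U+F5D1: 3-byte form → EF 97 91.
U+252B: 3-byte form → E2 94 AB.
Concatenated (19 bytes): E7 A5 BF EC 86 B7 E0 B8 A8 F3 A7 9D 8F EF 97 91 E2 94 AB.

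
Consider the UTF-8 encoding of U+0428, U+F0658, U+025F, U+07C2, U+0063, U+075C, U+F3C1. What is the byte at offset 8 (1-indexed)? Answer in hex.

0x9F

1-indexed offset 8 is 0-indexed offset 7.
U+0428 → 2-byte form D0 A8 at offsets 0–1.
U+F0658 → 4-byte form F3 B0 99 98 at offsets 2–5.
U+025F → 2-byte form C9 9F at offsets 6–7.
Offset 7 falls in char 3's range; it's byte 2 of C9 9F = 0x9F.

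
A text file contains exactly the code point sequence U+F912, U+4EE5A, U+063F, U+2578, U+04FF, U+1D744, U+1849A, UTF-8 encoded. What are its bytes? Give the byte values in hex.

EF A4 92 F1 8E B9 9A D8 BF E2 95 B8 D3 BF F0 9D 9D 84 F0 98 92 9A

U+F912: 3-byte form → EF A4 92.
U+4EE5A: 4-byte form → F1 8E B9 9A.
U+063F: 2-byte form → D8 BF.
U+2578: 3-byte form → E2 95 B8.
U+04FF: 2-byte form → D3 BF.
U+1D744: 4-byte form → F0 9D 9D 84.
U+1849A: 4-byte form → F0 98 92 9A.
Concatenated (22 bytes): EF A4 92 F1 8E B9 9A D8 BF E2 95 B8 D3 BF F0 9D 9D 84 F0 98 92 9A.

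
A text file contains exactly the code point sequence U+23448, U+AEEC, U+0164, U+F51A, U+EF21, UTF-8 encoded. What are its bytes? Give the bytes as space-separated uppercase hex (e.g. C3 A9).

U+23448: 4-byte form → F0 A3 91 88.
U+AEEC: 3-byte form → EA BB AC.
U+0164: 2-byte form → C5 A4.
U+F51A: 3-byte form → EF 94 9A.
U+EF21: 3-byte form → EE BC A1.
Concatenated (15 bytes): F0 A3 91 88 EA BB AC C5 A4 EF 94 9A EE BC A1.

F0 A3 91 88 EA BB AC C5 A4 EF 94 9A EE BC A1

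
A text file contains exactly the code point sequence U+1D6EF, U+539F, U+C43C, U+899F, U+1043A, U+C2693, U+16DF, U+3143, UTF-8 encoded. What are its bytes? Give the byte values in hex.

F0 9D 9B AF E5 8E 9F EC 90 BC E8 A6 9F F0 90 90 BA F3 82 9A 93 E1 9B 9F E3 85 83

U+1D6EF: 4-byte form → F0 9D 9B AF.
U+539F: 3-byte form → E5 8E 9F.
U+C43C: 3-byte form → EC 90 BC.
U+899F: 3-byte form → E8 A6 9F.
U+1043A: 4-byte form → F0 90 90 BA.
U+C2693: 4-byte form → F3 82 9A 93.
U+16DF: 3-byte form → E1 9B 9F.
U+3143: 3-byte form → E3 85 83.
Concatenated (27 bytes): F0 9D 9B AF E5 8E 9F EC 90 BC E8 A6 9F F0 90 90 BA F3 82 9A 93 E1 9B 9F E3 85 83.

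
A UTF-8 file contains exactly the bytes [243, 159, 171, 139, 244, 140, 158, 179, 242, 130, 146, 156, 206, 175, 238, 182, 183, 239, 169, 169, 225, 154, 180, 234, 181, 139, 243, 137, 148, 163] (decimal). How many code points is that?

Byte at offset 0: 0xF3 = 11110011 → 4-byte char (#1). Advance 4.
Byte at offset 4: 0xF4 = 11110100 → 4-byte char (#2). Advance 4.
Byte at offset 8: 0xF2 = 11110010 → 4-byte char (#3). Advance 4.
Byte at offset 12: 0xCE = 11001110 → 2-byte char (#4). Advance 2.
Byte at offset 14: 0xEE = 11101110 → 3-byte char (#5). Advance 3.
Byte at offset 17: 0xEF = 11101111 → 3-byte char (#6). Advance 3.
Byte at offset 20: 0xE1 = 11100001 → 3-byte char (#7). Advance 3.
Byte at offset 23: 0xEA = 11101010 → 3-byte char (#8). Advance 3.
Byte at offset 26: 0xF3 = 11110011 → 4-byte char (#9). Advance 4.
Reached end at offset 30 after 9 code points.

9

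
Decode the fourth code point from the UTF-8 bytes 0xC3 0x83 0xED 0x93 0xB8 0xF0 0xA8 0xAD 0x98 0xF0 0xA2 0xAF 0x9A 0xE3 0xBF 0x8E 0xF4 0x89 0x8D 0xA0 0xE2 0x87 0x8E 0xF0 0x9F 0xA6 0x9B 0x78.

Offset 0: leading byte 0xC3 = 11000011 → 2-byte char #1 = C3 83.
Offset 2: leading byte 0xED = 11101101 → 3-byte char #2 = ED 93 B8.
Offset 5: leading byte 0xF0 = 11110000 → 4-byte char #3 = F0 A8 AD 98.
Offset 9: leading byte 0xF0 = 11110000 → 4-byte char #4 = F0 A2 AF 9A.
Leading byte 0xF0 = 11110000 matches 11110xxx → 4-byte sequence.
Byte 1: 0xF0 = 11110000, payload 000 (3 bits).
Byte 2: 0xA2 = 10100010 (10xxxxxx ✓), payload 100010.
Byte 3: 0xAF = 10101111 (10xxxxxx ✓), payload 101111.
Byte 4: 0x9A = 10011010 (10xxxxxx ✓), payload 011010.
Concatenate: 000100010101111011010 = 0x22BDA (21 bits → U+22BDA).

U+22BDA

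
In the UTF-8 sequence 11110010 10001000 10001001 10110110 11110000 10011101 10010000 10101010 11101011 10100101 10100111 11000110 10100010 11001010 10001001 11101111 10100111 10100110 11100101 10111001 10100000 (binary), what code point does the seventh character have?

Offset 0: leading byte 0xF2 = 11110010 → 4-byte char #1 = F2 88 89 B6.
Offset 4: leading byte 0xF0 = 11110000 → 4-byte char #2 = F0 9D 90 AA.
Offset 8: leading byte 0xEB = 11101011 → 3-byte char #3 = EB A5 A7.
Offset 11: leading byte 0xC6 = 11000110 → 2-byte char #4 = C6 A2.
Offset 13: leading byte 0xCA = 11001010 → 2-byte char #5 = CA 89.
Offset 15: leading byte 0xEF = 11101111 → 3-byte char #6 = EF A7 A6.
Offset 18: leading byte 0xE5 = 11100101 → 3-byte char #7 = E5 B9 A0.
Leading byte 0xE5 = 11100101 matches 1110xxxx → 3-byte sequence.
Byte 1: 0xE5 = 11100101, payload 0101 (4 bits).
Byte 2: 0xB9 = 10111001 (10xxxxxx ✓), payload 111001.
Byte 3: 0xA0 = 10100000 (10xxxxxx ✓), payload 100000.
Concatenate: 0101111001100000 = 0x5E60 (16 bits → U+5E60).

U+5E60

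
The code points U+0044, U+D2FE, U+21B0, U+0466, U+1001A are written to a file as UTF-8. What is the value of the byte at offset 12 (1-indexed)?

1-indexed offset 12 is 0-indexed offset 11.
U+0044 → 1-byte form 44 at offsets 0–0.
U+D2FE → 3-byte form ED 8B BE at offsets 1–3.
U+21B0 → 3-byte form E2 86 B0 at offsets 4–6.
U+0466 → 2-byte form D1 A6 at offsets 7–8.
U+1001A → 4-byte form F0 90 80 9A at offsets 9–12.
Offset 11 falls in char 5's range; it's byte 3 of F0 90 80 9A = 0x80.

0x80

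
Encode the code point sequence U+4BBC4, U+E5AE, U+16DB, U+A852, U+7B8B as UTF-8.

F1 8B AF 84 EE 96 AE E1 9B 9B EA A1 92 E7 AE 8B

U+4BBC4: 4-byte form → F1 8B AF 84.
U+E5AE: 3-byte form → EE 96 AE.
U+16DB: 3-byte form → E1 9B 9B.
U+A852: 3-byte form → EA A1 92.
U+7B8B: 3-byte form → E7 AE 8B.
Concatenated (16 bytes): F1 8B AF 84 EE 96 AE E1 9B 9B EA A1 92 E7 AE 8B.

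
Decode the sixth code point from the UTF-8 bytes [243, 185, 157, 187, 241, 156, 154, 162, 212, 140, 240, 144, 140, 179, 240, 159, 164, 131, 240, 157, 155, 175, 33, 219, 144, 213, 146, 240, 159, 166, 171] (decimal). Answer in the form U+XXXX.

U+1D6EF

Offset 0: leading byte 0xF3 = 11110011 → 4-byte char #1 = F3 B9 9D BB.
Offset 4: leading byte 0xF1 = 11110001 → 4-byte char #2 = F1 9C 9A A2.
Offset 8: leading byte 0xD4 = 11010100 → 2-byte char #3 = D4 8C.
Offset 10: leading byte 0xF0 = 11110000 → 4-byte char #4 = F0 90 8C B3.
Offset 14: leading byte 0xF0 = 11110000 → 4-byte char #5 = F0 9F A4 83.
Offset 18: leading byte 0xF0 = 11110000 → 4-byte char #6 = F0 9D 9B AF.
Leading byte 0xF0 = 11110000 matches 11110xxx → 4-byte sequence.
Byte 1: 0xF0 = 11110000, payload 000 (3 bits).
Byte 2: 0x9D = 10011101 (10xxxxxx ✓), payload 011101.
Byte 3: 0x9B = 10011011 (10xxxxxx ✓), payload 011011.
Byte 4: 0xAF = 10101111 (10xxxxxx ✓), payload 101111.
Concatenate: 000011101011011101111 = 0x1D6EF (21 bits → U+1D6EF).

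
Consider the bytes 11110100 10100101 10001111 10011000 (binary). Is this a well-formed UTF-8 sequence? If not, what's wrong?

invalid (encodes a value above U+10FFFF)

Leading byte 0xF4 = 11110100 → 4-byte form.
Payload = 0x1253D8, which exceeds U+10FFFF, the maximum Unicode code point. (Leading bytes F5–FF, or F4 followed by ≥ 0x90, are invalid.)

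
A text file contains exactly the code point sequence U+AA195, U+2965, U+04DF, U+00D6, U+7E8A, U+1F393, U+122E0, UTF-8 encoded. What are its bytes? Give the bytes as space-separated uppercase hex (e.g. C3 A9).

U+AA195: 4-byte form → F2 AA 86 95.
U+2965: 3-byte form → E2 A5 A5.
U+04DF: 2-byte form → D3 9F.
U+00D6: 2-byte form → C3 96.
U+7E8A: 3-byte form → E7 BA 8A.
U+1F393: 4-byte form → F0 9F 8E 93.
U+122E0: 4-byte form → F0 92 8B A0.
Concatenated (22 bytes): F2 AA 86 95 E2 A5 A5 D3 9F C3 96 E7 BA 8A F0 9F 8E 93 F0 92 8B A0.

F2 AA 86 95 E2 A5 A5 D3 9F C3 96 E7 BA 8A F0 9F 8E 93 F0 92 8B A0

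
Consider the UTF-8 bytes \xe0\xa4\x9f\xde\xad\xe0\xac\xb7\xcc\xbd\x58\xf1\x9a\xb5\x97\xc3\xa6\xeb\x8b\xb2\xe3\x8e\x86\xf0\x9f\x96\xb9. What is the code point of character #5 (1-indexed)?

U+0058

Offset 0: leading byte 0xE0 = 11100000 → 3-byte char #1 = E0 A4 9F.
Offset 3: leading byte 0xDE = 11011110 → 2-byte char #2 = DE AD.
Offset 5: leading byte 0xE0 = 11100000 → 3-byte char #3 = E0 AC B7.
Offset 8: leading byte 0xCC = 11001100 → 2-byte char #4 = CC BD.
Offset 10: leading byte 0x58 = 01011000 → 1-byte char #5 = 58.
Leading byte 0x58 = 01011000 matches 0xxxxxxx → 1-byte sequence.
Byte 1: 0x58 = 01011000, payload 1011000 (7 bits).
Concatenate: 1011000 = 0x58 (7 bits → U+0058).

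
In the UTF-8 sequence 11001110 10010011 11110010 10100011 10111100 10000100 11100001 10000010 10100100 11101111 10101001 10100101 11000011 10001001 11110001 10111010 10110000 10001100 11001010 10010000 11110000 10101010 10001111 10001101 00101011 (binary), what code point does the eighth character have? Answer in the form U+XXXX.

Offset 0: leading byte 0xCE = 11001110 → 2-byte char #1 = CE 93.
Offset 2: leading byte 0xF2 = 11110010 → 4-byte char #2 = F2 A3 BC 84.
Offset 6: leading byte 0xE1 = 11100001 → 3-byte char #3 = E1 82 A4.
Offset 9: leading byte 0xEF = 11101111 → 3-byte char #4 = EF A9 A5.
Offset 12: leading byte 0xC3 = 11000011 → 2-byte char #5 = C3 89.
Offset 14: leading byte 0xF1 = 11110001 → 4-byte char #6 = F1 BA B0 8C.
Offset 18: leading byte 0xCA = 11001010 → 2-byte char #7 = CA 90.
Offset 20: leading byte 0xF0 = 11110000 → 4-byte char #8 = F0 AA 8F 8D.
Leading byte 0xF0 = 11110000 matches 11110xxx → 4-byte sequence.
Byte 1: 0xF0 = 11110000, payload 000 (3 bits).
Byte 2: 0xAA = 10101010 (10xxxxxx ✓), payload 101010.
Byte 3: 0x8F = 10001111 (10xxxxxx ✓), payload 001111.
Byte 4: 0x8D = 10001101 (10xxxxxx ✓), payload 001101.
Concatenate: 000101010001111001101 = 0x2A3CD (21 bits → U+2A3CD).

U+2A3CD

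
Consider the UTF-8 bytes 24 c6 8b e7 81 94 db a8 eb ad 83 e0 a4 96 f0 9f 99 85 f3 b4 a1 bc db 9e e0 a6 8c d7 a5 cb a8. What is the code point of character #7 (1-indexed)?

U+1F645

Offset 0: leading byte 0x24 = 00100100 → 1-byte char #1 = 24.
Offset 1: leading byte 0xC6 = 11000110 → 2-byte char #2 = C6 8B.
Offset 3: leading byte 0xE7 = 11100111 → 3-byte char #3 = E7 81 94.
Offset 6: leading byte 0xDB = 11011011 → 2-byte char #4 = DB A8.
Offset 8: leading byte 0xEB = 11101011 → 3-byte char #5 = EB AD 83.
Offset 11: leading byte 0xE0 = 11100000 → 3-byte char #6 = E0 A4 96.
Offset 14: leading byte 0xF0 = 11110000 → 4-byte char #7 = F0 9F 99 85.
Leading byte 0xF0 = 11110000 matches 11110xxx → 4-byte sequence.
Byte 1: 0xF0 = 11110000, payload 000 (3 bits).
Byte 2: 0x9F = 10011111 (10xxxxxx ✓), payload 011111.
Byte 3: 0x99 = 10011001 (10xxxxxx ✓), payload 011001.
Byte 4: 0x85 = 10000101 (10xxxxxx ✓), payload 000101.
Concatenate: 000011111011001000101 = 0x1F645 (21 bits → U+1F645).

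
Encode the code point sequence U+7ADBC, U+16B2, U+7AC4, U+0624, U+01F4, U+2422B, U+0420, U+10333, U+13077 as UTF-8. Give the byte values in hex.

U+7ADBC: 4-byte form → F1 BA B6 BC.
U+16B2: 3-byte form → E1 9A B2.
U+7AC4: 3-byte form → E7 AB 84.
U+0624: 2-byte form → D8 A4.
U+01F4: 2-byte form → C7 B4.
U+2422B: 4-byte form → F0 A4 88 AB.
U+0420: 2-byte form → D0 A0.
U+10333: 4-byte form → F0 90 8C B3.
U+13077: 4-byte form → F0 93 81 B7.
Concatenated (28 bytes): F1 BA B6 BC E1 9A B2 E7 AB 84 D8 A4 C7 B4 F0 A4 88 AB D0 A0 F0 90 8C B3 F0 93 81 B7.

F1 BA B6 BC E1 9A B2 E7 AB 84 D8 A4 C7 B4 F0 A4 88 AB D0 A0 F0 90 8C B3 F0 93 81 B7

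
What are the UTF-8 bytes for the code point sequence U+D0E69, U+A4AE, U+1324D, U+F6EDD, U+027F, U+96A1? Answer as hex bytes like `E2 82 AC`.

F3 90 B9 A9 EA 92 AE F0 93 89 8D F3 B6 BB 9D C9 BF E9 9A A1

U+D0E69: 4-byte form → F3 90 B9 A9.
U+A4AE: 3-byte form → EA 92 AE.
U+1324D: 4-byte form → F0 93 89 8D.
U+F6EDD: 4-byte form → F3 B6 BB 9D.
U+027F: 2-byte form → C9 BF.
U+96A1: 3-byte form → E9 9A A1.
Concatenated (20 bytes): F3 90 B9 A9 EA 92 AE F0 93 89 8D F3 B6 BB 9D C9 BF E9 9A A1.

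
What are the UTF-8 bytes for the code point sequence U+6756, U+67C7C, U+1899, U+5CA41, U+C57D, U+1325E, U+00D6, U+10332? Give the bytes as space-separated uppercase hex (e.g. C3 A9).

E6 9D 96 F1 A7 B1 BC E1 A2 99 F1 9C A9 81 EC 95 BD F0 93 89 9E C3 96 F0 90 8C B2

U+6756: 3-byte form → E6 9D 96.
U+67C7C: 4-byte form → F1 A7 B1 BC.
U+1899: 3-byte form → E1 A2 99.
U+5CA41: 4-byte form → F1 9C A9 81.
U+C57D: 3-byte form → EC 95 BD.
U+1325E: 4-byte form → F0 93 89 9E.
U+00D6: 2-byte form → C3 96.
U+10332: 4-byte form → F0 90 8C B2.
Concatenated (27 bytes): E6 9D 96 F1 A7 B1 BC E1 A2 99 F1 9C A9 81 EC 95 BD F0 93 89 9E C3 96 F0 90 8C B2.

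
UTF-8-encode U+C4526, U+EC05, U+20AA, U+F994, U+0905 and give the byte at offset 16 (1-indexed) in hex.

1-indexed offset 16 is 0-indexed offset 15.
U+C4526 → 4-byte form F3 84 94 A6 at offsets 0–3.
U+EC05 → 3-byte form EE B0 85 at offsets 4–6.
U+20AA → 3-byte form E2 82 AA at offsets 7–9.
U+F994 → 3-byte form EF A6 94 at offsets 10–12.
U+0905 → 3-byte form E0 A4 85 at offsets 13–15.
Offset 15 falls in char 5's range; it's byte 3 of E0 A4 85 = 0x85.

0x85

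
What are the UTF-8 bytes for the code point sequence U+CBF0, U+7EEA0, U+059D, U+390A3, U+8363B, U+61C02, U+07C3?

U+CBF0: 3-byte form → EC AF B0.
U+7EEA0: 4-byte form → F1 BE BA A0.
U+059D: 2-byte form → D6 9D.
U+390A3: 4-byte form → F0 B9 82 A3.
U+8363B: 4-byte form → F2 83 98 BB.
U+61C02: 4-byte form → F1 A1 B0 82.
U+07C3: 2-byte form → DF 83.
Concatenated (23 bytes): EC AF B0 F1 BE BA A0 D6 9D F0 B9 82 A3 F2 83 98 BB F1 A1 B0 82 DF 83.

EC AF B0 F1 BE BA A0 D6 9D F0 B9 82 A3 F2 83 98 BB F1 A1 B0 82 DF 83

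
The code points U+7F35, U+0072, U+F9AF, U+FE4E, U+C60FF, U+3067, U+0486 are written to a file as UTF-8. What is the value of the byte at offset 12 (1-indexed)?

1-indexed offset 12 is 0-indexed offset 11.
U+7F35 → 3-byte form E7 BC B5 at offsets 0–2.
U+0072 → 1-byte form 72 at offsets 3–3.
U+F9AF → 3-byte form EF A6 AF at offsets 4–6.
U+FE4E → 3-byte form EF B9 8E at offsets 7–9.
U+C60FF → 4-byte form F3 86 83 BF at offsets 10–13.
Offset 11 falls in char 5's range; it's byte 2 of F3 86 83 BF = 0x86.

0x86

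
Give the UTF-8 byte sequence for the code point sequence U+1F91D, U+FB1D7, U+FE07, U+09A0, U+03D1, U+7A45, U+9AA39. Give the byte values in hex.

U+1F91D: 4-byte form → F0 9F A4 9D.
U+FB1D7: 4-byte form → F3 BB 87 97.
U+FE07: 3-byte form → EF B8 87.
U+09A0: 3-byte form → E0 A6 A0.
U+03D1: 2-byte form → CF 91.
U+7A45: 3-byte form → E7 A9 85.
U+9AA39: 4-byte form → F2 9A A8 B9.
Concatenated (23 bytes): F0 9F A4 9D F3 BB 87 97 EF B8 87 E0 A6 A0 CF 91 E7 A9 85 F2 9A A8 B9.

F0 9F A4 9D F3 BB 87 97 EF B8 87 E0 A6 A0 CF 91 E7 A9 85 F2 9A A8 B9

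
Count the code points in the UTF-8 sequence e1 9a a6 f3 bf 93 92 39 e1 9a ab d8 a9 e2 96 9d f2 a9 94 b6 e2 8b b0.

Byte at offset 0: 0xE1 = 11100001 → 3-byte char (#1). Advance 3.
Byte at offset 3: 0xF3 = 11110011 → 4-byte char (#2). Advance 4.
Byte at offset 7: 0x39 = 00111001 → 1-byte char (#3). Advance 1.
Byte at offset 8: 0xE1 = 11100001 → 3-byte char (#4). Advance 3.
Byte at offset 11: 0xD8 = 11011000 → 2-byte char (#5). Advance 2.
Byte at offset 13: 0xE2 = 11100010 → 3-byte char (#6). Advance 3.
Byte at offset 16: 0xF2 = 11110010 → 4-byte char (#7). Advance 4.
Byte at offset 20: 0xE2 = 11100010 → 3-byte char (#8). Advance 3.
Reached end at offset 23 after 8 code points.

8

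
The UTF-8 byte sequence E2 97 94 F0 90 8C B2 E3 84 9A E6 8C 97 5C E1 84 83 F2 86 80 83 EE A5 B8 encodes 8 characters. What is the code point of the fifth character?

U+005C

Offset 0: leading byte 0xE2 = 11100010 → 3-byte char #1 = E2 97 94.
Offset 3: leading byte 0xF0 = 11110000 → 4-byte char #2 = F0 90 8C B2.
Offset 7: leading byte 0xE3 = 11100011 → 3-byte char #3 = E3 84 9A.
Offset 10: leading byte 0xE6 = 11100110 → 3-byte char #4 = E6 8C 97.
Offset 13: leading byte 0x5C = 01011100 → 1-byte char #5 = 5C.
Leading byte 0x5C = 01011100 matches 0xxxxxxx → 1-byte sequence.
Byte 1: 0x5C = 01011100, payload 1011100 (7 bits).
Concatenate: 1011100 = 0x5C (7 bits → U+005C).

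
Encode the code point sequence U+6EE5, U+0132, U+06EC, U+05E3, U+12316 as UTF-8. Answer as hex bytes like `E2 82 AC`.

E6 BB A5 C4 B2 DB AC D7 A3 F0 92 8C 96

U+6EE5: 3-byte form → E6 BB A5.
U+0132: 2-byte form → C4 B2.
U+06EC: 2-byte form → DB AC.
U+05E3: 2-byte form → D7 A3.
U+12316: 4-byte form → F0 92 8C 96.
Concatenated (13 bytes): E6 BB A5 C4 B2 DB AC D7 A3 F0 92 8C 96.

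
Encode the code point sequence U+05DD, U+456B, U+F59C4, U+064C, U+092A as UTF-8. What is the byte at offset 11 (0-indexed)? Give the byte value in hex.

0xE0

U+05DD → 2-byte form D7 9D at offsets 0–1.
U+456B → 3-byte form E4 95 AB at offsets 2–4.
U+F59C4 → 4-byte form F3 B5 A7 84 at offsets 5–8.
U+064C → 2-byte form D9 8C at offsets 9–10.
U+092A → 3-byte form E0 A4 AA at offsets 11–13.
Offset 11 falls in char 5's range; it's byte 1 of E0 A4 AA = 0xE0.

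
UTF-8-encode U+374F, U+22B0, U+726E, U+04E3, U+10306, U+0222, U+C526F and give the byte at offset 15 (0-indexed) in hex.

0xC8

U+374F → 3-byte form E3 9D 8F at offsets 0–2.
U+22B0 → 3-byte form E2 8A B0 at offsets 3–5.
U+726E → 3-byte form E7 89 AE at offsets 6–8.
U+04E3 → 2-byte form D3 A3 at offsets 9–10.
U+10306 → 4-byte form F0 90 8C 86 at offsets 11–14.
U+0222 → 2-byte form C8 A2 at offsets 15–16.
Offset 15 falls in char 6's range; it's byte 1 of C8 A2 = 0xC8.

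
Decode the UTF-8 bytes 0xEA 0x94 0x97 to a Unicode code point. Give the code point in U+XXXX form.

Leading byte 0xEA = 11101010 matches 1110xxxx → 3-byte sequence.
Byte 1: 0xEA = 11101010, payload 1010 (4 bits).
Byte 2: 0x94 = 10010100 (10xxxxxx ✓), payload 010100.
Byte 3: 0x97 = 10010111 (10xxxxxx ✓), payload 010111.
Concatenate: 1010010100010111 = 0xA517 (16 bits → U+A517).

U+A517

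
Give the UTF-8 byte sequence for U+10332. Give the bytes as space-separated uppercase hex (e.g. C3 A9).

U+10332 = 0x10332 = 66354 decimal. In range U+10000–U+10FFFF → 4-byte form: 11110xxx 10xxxxxx 10xxxxxx 10xxxxxx.
Binary (21 bits): 000010000001100110010.
Split 3+6+6+6: 000 | 010000 | 001100 | 110010.
Byte 1: 11110000 = 0xF0.
Byte 2: 10010000 = 0x90.
Byte 3: 10001100 = 0x8C.
Byte 4: 10110010 = 0xB2.

F0 90 8C B2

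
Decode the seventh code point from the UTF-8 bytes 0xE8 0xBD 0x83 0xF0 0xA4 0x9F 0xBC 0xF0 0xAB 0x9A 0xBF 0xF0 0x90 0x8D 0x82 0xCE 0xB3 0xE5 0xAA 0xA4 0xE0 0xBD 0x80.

Offset 0: leading byte 0xE8 = 11101000 → 3-byte char #1 = E8 BD 83.
Offset 3: leading byte 0xF0 = 11110000 → 4-byte char #2 = F0 A4 9F BC.
Offset 7: leading byte 0xF0 = 11110000 → 4-byte char #3 = F0 AB 9A BF.
Offset 11: leading byte 0xF0 = 11110000 → 4-byte char #4 = F0 90 8D 82.
Offset 15: leading byte 0xCE = 11001110 → 2-byte char #5 = CE B3.
Offset 17: leading byte 0xE5 = 11100101 → 3-byte char #6 = E5 AA A4.
Offset 20: leading byte 0xE0 = 11100000 → 3-byte char #7 = E0 BD 80.
Leading byte 0xE0 = 11100000 matches 1110xxxx → 3-byte sequence.
Byte 1: 0xE0 = 11100000, payload 0000 (4 bits).
Byte 2: 0xBD = 10111101 (10xxxxxx ✓), payload 111101.
Byte 3: 0x80 = 10000000 (10xxxxxx ✓), payload 000000.
Concatenate: 0000111101000000 = 0xF40 (16 bits → U+0F40).

U+0F40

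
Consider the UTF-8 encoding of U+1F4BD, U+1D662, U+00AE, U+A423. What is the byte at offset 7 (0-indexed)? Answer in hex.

0xA2

U+1F4BD → 4-byte form F0 9F 92 BD at offsets 0–3.
U+1D662 → 4-byte form F0 9D 99 A2 at offsets 4–7.
Offset 7 falls in char 2's range; it's byte 4 of F0 9D 99 A2 = 0xA2.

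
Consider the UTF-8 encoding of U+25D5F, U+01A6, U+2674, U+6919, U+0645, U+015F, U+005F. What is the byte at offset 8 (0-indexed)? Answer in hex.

U+25D5F → 4-byte form F0 A5 B5 9F at offsets 0–3.
U+01A6 → 2-byte form C6 A6 at offsets 4–5.
U+2674 → 3-byte form E2 99 B4 at offsets 6–8.
Offset 8 falls in char 3's range; it's byte 3 of E2 99 B4 = 0xB4.

0xB4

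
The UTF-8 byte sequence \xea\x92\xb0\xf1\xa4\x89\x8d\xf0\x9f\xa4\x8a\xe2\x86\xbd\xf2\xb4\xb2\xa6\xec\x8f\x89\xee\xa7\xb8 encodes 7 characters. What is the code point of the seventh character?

U+E9F8

Offset 0: leading byte 0xEA = 11101010 → 3-byte char #1 = EA 92 B0.
Offset 3: leading byte 0xF1 = 11110001 → 4-byte char #2 = F1 A4 89 8D.
Offset 7: leading byte 0xF0 = 11110000 → 4-byte char #3 = F0 9F A4 8A.
Offset 11: leading byte 0xE2 = 11100010 → 3-byte char #4 = E2 86 BD.
Offset 14: leading byte 0xF2 = 11110010 → 4-byte char #5 = F2 B4 B2 A6.
Offset 18: leading byte 0xEC = 11101100 → 3-byte char #6 = EC 8F 89.
Offset 21: leading byte 0xEE = 11101110 → 3-byte char #7 = EE A7 B8.
Leading byte 0xEE = 11101110 matches 1110xxxx → 3-byte sequence.
Byte 1: 0xEE = 11101110, payload 1110 (4 bits).
Byte 2: 0xA7 = 10100111 (10xxxxxx ✓), payload 100111.
Byte 3: 0xB8 = 10111000 (10xxxxxx ✓), payload 111000.
Concatenate: 1110100111111000 = 0xE9F8 (16 bits → U+E9F8).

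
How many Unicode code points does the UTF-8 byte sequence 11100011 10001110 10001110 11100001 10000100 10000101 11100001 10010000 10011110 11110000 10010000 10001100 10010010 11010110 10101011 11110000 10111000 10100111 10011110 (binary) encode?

Byte at offset 0: 0xE3 = 11100011 → 3-byte char (#1). Advance 3.
Byte at offset 3: 0xE1 = 11100001 → 3-byte char (#2). Advance 3.
Byte at offset 6: 0xE1 = 11100001 → 3-byte char (#3). Advance 3.
Byte at offset 9: 0xF0 = 11110000 → 4-byte char (#4). Advance 4.
Byte at offset 13: 0xD6 = 11010110 → 2-byte char (#5). Advance 2.
Byte at offset 15: 0xF0 = 11110000 → 4-byte char (#6). Advance 4.
Reached end at offset 19 after 6 code points.

6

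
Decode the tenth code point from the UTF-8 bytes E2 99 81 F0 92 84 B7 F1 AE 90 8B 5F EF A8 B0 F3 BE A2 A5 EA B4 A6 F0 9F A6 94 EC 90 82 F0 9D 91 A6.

Offset 0: leading byte 0xE2 = 11100010 → 3-byte char #1 = E2 99 81.
Offset 3: leading byte 0xF0 = 11110000 → 4-byte char #2 = F0 92 84 B7.
Offset 7: leading byte 0xF1 = 11110001 → 4-byte char #3 = F1 AE 90 8B.
Offset 11: leading byte 0x5F = 01011111 → 1-byte char #4 = 5F.
Offset 12: leading byte 0xEF = 11101111 → 3-byte char #5 = EF A8 B0.
Offset 15: leading byte 0xF3 = 11110011 → 4-byte char #6 = F3 BE A2 A5.
Offset 19: leading byte 0xEA = 11101010 → 3-byte char #7 = EA B4 A6.
Offset 22: leading byte 0xF0 = 11110000 → 4-byte char #8 = F0 9F A6 94.
Offset 26: leading byte 0xEC = 11101100 → 3-byte char #9 = EC 90 82.
Offset 29: leading byte 0xF0 = 11110000 → 4-byte char #10 = F0 9D 91 A6.
Leading byte 0xF0 = 11110000 matches 11110xxx → 4-byte sequence.
Byte 1: 0xF0 = 11110000, payload 000 (3 bits).
Byte 2: 0x9D = 10011101 (10xxxxxx ✓), payload 011101.
Byte 3: 0x91 = 10010001 (10xxxxxx ✓), payload 010001.
Byte 4: 0xA6 = 10100110 (10xxxxxx ✓), payload 100110.
Concatenate: 000011101010001100110 = 0x1D466 (21 bits → U+1D466).

U+1D466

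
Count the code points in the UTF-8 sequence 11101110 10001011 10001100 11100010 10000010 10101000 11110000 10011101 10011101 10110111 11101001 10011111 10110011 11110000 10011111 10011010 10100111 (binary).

5

Byte at offset 0: 0xEE = 11101110 → 3-byte char (#1). Advance 3.
Byte at offset 3: 0xE2 = 11100010 → 3-byte char (#2). Advance 3.
Byte at offset 6: 0xF0 = 11110000 → 4-byte char (#3). Advance 4.
Byte at offset 10: 0xE9 = 11101001 → 3-byte char (#4). Advance 3.
Byte at offset 13: 0xF0 = 11110000 → 4-byte char (#5). Advance 4.
Reached end at offset 17 after 5 code points.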